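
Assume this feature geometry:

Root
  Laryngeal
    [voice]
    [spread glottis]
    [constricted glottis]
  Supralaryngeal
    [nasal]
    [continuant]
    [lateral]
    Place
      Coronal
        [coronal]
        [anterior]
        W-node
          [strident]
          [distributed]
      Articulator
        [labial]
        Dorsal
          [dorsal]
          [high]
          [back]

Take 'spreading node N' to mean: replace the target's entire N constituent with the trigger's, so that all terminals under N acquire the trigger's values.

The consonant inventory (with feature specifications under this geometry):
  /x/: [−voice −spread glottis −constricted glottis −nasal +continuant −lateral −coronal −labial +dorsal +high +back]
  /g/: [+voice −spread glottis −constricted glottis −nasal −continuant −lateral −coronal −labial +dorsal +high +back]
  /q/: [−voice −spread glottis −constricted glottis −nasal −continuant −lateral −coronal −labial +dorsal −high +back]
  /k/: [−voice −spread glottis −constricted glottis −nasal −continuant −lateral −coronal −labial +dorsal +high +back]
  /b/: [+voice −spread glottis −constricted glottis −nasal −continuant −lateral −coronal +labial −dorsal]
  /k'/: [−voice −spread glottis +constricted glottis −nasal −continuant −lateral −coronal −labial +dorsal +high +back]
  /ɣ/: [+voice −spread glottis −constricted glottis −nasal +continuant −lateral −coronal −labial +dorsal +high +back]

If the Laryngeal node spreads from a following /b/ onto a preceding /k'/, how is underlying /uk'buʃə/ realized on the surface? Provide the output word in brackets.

The Laryngeal node dominates the terminals [voice], [spread glottis], [constricted glottis].
After delinking /k'/'s Laryngeal and linking /b/'s, the affected terminals become [+voice], [−spread glottis], [−constricted glottis]; [nasal], [continuant], [lateral], … (outside Laryngeal) are retained from /k'/.
This feature bundle is that of [g], so /uk'buʃə/ surfaces as [ugbuʃə].

[ugbuʃə]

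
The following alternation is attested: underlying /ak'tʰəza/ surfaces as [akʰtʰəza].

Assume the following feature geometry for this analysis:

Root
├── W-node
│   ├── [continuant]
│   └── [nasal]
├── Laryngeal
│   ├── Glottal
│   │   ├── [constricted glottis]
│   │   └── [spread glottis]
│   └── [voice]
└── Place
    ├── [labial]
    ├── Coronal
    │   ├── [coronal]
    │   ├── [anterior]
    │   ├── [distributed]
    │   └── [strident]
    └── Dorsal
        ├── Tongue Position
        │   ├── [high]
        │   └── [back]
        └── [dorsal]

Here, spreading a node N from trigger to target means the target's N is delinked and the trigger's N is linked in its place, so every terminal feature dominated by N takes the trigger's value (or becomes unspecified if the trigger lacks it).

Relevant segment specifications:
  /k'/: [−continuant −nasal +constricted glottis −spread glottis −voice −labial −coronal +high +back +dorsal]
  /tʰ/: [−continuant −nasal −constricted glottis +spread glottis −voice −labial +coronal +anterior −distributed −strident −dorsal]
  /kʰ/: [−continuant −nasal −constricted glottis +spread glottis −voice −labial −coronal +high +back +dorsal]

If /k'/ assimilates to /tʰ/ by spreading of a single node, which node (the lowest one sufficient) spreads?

Glottal

Comparing /k'/ with its surface form [kʰ], the features that change are [spread glottis], [constricted glottis].
Tracing each changed feature up the tree, the paths first meet at Glottal; any lower node misses at least one of them.
Delinking /k'/'s Glottal and associating /tʰ/'s Glottal gives precisely the feature bundle of [kʰ].
[dorsal], [coronal] stay as in /k'/ although /tʰ/ differs there, so no node dominating them spread; among the remaining candidates Glottal is the lowest that derives the output.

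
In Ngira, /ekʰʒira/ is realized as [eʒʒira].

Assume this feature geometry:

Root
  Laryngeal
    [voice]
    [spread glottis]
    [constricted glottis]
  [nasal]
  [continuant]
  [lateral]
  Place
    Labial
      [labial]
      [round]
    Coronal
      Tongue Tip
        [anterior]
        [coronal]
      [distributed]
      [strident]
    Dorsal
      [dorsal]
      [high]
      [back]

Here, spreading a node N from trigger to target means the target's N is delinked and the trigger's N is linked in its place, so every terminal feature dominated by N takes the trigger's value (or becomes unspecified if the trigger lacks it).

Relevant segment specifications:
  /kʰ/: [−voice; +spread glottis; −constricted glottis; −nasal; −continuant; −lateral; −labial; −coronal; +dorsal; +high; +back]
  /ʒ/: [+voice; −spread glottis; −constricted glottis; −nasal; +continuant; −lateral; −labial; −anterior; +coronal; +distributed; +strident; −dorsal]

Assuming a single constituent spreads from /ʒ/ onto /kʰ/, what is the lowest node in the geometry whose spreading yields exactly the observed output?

Root

Feature comparison: [voice], [spread glottis], [continuant], [coronal], [anterior], [distributed], [strident], [dorsal], [high], [back] differ between /kʰ/ and [ʒ]; the remaining terminals match.
These terminals are all dominated by Root, and no proper subconstituent of Root covers them all; Root is their lowest common ancestor.
Delinking /kʰ/'s Root and associating /ʒ/'s Root gives precisely the feature bundle of [ʒ].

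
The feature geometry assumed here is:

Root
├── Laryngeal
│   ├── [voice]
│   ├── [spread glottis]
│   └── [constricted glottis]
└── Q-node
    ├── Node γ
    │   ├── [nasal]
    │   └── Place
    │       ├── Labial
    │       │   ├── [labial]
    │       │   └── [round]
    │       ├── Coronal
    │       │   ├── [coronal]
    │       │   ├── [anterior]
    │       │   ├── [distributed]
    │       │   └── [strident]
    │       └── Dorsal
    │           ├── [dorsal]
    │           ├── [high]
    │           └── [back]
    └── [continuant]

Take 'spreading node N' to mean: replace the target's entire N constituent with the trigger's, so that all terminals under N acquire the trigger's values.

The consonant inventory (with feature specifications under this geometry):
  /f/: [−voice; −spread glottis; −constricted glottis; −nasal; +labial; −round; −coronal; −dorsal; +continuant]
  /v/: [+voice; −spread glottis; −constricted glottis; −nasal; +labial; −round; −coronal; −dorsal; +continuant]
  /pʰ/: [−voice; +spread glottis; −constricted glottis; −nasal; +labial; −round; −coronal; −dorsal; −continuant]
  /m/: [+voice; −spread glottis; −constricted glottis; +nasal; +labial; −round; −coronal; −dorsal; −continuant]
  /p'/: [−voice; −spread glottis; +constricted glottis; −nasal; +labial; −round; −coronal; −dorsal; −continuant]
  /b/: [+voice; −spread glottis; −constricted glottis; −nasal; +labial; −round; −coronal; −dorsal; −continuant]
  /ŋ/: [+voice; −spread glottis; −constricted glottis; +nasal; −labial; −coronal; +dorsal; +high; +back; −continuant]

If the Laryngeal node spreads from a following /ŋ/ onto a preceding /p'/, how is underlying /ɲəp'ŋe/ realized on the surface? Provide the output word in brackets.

[ɲəbŋe]

Laryngeal immediately or transitively dominates [voice], [spread glottis], [constricted glottis].
Spreading Laryngeal from /ŋ/ onto /p'/ replaces those values with /ŋ/'s: [+voice], [−spread glottis], [−constricted glottis]. Features outside Laryngeal ([nasal], [labial], [round], …) stay as in /p'/.
The resulting bundle matches /b/ in the inventory; substituting it for /p'/ gives [ɲəbŋe].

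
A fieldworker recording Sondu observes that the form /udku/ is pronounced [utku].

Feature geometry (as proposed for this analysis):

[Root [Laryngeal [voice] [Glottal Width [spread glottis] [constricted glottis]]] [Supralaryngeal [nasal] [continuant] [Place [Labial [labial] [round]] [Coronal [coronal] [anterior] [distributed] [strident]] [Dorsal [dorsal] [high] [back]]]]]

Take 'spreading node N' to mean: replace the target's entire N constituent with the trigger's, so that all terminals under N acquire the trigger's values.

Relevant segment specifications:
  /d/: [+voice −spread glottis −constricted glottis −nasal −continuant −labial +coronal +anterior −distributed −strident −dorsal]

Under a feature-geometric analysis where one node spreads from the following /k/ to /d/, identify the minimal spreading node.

Feature comparison: [voice] differs between /d/ and [t]; the remaining terminals match.
Since just one terminal is affected and it takes /k/'s value, spreading the terminal [voice] alone is sufficient and minimal.
[dorsal], [coronal] stay as in /d/ although /k/ differs there, so no node dominating them spread; among the remaining candidates [voice] is the lowest that derives the output.

[voice]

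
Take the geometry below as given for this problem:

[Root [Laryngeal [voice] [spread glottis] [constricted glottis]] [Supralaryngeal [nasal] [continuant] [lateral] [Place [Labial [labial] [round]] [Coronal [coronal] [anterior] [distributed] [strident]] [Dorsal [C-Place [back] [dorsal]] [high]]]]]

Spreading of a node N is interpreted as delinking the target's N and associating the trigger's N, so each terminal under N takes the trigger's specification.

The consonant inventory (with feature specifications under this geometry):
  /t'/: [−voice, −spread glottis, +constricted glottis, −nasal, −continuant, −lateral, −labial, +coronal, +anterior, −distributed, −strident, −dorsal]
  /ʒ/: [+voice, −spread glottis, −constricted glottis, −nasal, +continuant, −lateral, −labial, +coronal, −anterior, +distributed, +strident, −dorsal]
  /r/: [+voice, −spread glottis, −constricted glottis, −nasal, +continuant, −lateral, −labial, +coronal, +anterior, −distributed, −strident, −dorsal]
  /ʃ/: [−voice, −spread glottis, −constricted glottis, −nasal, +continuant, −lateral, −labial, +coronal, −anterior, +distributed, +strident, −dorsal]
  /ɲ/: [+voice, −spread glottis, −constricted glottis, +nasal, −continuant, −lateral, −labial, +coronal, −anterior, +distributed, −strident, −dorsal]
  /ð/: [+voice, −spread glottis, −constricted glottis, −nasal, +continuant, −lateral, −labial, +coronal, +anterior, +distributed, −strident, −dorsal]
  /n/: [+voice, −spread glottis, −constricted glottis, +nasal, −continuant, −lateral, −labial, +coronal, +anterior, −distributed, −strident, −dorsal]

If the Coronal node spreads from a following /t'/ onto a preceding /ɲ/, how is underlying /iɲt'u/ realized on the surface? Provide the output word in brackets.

Terminals under Coronal in this geometry: [coronal], [anterior], [distributed], [strident].
Spreading Coronal from /t'/ onto /ɲ/ replaces those values with /t'/'s: [+coronal], [+anterior], [−distributed], [−strident]. Features outside Coronal ([voice], [spread glottis], [constricted glottis], …) stay as in /ɲ/.
This feature bundle is that of [n], so /iɲt'u/ surfaces as [int'u].

[int'u]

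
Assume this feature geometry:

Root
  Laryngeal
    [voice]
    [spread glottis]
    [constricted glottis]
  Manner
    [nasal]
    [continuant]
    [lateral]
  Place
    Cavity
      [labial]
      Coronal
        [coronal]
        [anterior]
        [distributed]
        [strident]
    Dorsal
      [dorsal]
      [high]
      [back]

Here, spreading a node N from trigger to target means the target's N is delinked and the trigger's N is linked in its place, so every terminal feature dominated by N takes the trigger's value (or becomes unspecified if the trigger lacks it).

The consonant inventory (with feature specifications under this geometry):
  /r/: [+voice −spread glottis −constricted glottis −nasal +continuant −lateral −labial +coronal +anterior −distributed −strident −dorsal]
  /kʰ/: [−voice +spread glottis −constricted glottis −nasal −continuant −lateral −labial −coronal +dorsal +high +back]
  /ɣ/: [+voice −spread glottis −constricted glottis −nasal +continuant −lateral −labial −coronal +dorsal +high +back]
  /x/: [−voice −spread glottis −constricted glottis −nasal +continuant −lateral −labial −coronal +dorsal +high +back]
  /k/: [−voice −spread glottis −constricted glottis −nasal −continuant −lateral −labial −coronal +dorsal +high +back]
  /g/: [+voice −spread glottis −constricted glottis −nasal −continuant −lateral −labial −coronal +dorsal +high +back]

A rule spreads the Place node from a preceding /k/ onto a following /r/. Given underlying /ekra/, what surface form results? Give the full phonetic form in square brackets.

[ekɣa]

Terminals under Place in this geometry: [labial], [coronal], [anterior], [distributed], [strident], [dorsal], [high], [back].
The target acquires /k/'s values for everything under Place — [−labial], [−coronal], [+dorsal], [+high], [+back] — while keeping its own [voice], [spread glottis], [constricted glottis], ….
The resulting bundle matches /ɣ/ in the inventory; substituting it for /r/ gives [ekɣa].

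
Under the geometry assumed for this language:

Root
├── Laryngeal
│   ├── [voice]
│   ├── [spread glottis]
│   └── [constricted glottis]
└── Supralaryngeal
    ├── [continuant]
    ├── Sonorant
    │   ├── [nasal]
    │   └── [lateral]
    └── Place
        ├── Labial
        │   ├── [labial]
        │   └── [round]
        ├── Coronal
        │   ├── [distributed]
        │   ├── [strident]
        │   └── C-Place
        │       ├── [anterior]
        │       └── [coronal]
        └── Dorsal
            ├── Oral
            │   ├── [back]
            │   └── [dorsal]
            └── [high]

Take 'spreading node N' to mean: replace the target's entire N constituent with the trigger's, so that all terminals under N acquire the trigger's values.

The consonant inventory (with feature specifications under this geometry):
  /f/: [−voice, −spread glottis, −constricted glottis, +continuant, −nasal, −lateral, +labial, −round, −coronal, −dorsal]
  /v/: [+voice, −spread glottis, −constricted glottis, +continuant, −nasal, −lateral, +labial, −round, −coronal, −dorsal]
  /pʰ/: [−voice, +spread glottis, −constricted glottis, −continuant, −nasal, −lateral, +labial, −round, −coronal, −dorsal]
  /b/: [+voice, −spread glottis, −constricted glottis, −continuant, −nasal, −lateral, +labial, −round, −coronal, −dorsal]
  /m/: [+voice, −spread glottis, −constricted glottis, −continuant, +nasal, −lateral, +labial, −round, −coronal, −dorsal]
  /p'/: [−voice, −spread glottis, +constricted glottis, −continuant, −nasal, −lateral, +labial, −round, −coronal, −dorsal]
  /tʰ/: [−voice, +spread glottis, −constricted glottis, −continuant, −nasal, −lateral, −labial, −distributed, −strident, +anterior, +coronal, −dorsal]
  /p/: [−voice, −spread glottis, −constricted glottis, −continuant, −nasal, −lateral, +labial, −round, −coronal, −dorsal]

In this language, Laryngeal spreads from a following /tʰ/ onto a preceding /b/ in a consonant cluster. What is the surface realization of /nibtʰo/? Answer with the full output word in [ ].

Terminals under Laryngeal in this geometry: [voice], [spread glottis], [constricted glottis].
Spreading Laryngeal from /tʰ/ onto /b/ replaces those values with /tʰ/'s: [−voice], [+spread glottis], [−constricted glottis]. Features outside Laryngeal ([continuant], [nasal], [lateral], …) stay as in /b/.
The resulting bundle matches /pʰ/ in the inventory; substituting it for /b/ gives [nipʰtʰo].

[nipʰtʰo]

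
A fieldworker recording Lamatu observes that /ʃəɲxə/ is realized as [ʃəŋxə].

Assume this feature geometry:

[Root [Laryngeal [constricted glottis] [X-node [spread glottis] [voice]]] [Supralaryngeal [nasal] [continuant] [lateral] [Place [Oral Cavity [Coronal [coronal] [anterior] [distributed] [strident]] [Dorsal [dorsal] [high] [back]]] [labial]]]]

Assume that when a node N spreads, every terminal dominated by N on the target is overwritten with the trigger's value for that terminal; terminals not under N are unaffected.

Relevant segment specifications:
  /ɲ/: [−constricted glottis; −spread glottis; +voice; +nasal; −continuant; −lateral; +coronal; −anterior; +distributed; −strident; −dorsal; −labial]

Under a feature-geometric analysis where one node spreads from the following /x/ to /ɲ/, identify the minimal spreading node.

Comparing /ɲ/ with its surface form [ŋ], the features that change are [coronal], [anterior], [distributed], [strident], [dorsal], [high], [back].
These terminals are all dominated by Oral Cavity, and no proper subconstituent of Oral Cavity covers them all; Oral Cavity is their lowest common ancestor.
Delinking /ɲ/'s Oral Cavity and associating /x/'s Oral Cavity gives precisely the feature bundle of [ŋ].
Features on which the two segments disagree outside Oral Cavity, such as [nasal], [voice], are unchanged — nothing dominating them spread, and Oral Cavity is the minimal sufficient constituent.

Oral Cavity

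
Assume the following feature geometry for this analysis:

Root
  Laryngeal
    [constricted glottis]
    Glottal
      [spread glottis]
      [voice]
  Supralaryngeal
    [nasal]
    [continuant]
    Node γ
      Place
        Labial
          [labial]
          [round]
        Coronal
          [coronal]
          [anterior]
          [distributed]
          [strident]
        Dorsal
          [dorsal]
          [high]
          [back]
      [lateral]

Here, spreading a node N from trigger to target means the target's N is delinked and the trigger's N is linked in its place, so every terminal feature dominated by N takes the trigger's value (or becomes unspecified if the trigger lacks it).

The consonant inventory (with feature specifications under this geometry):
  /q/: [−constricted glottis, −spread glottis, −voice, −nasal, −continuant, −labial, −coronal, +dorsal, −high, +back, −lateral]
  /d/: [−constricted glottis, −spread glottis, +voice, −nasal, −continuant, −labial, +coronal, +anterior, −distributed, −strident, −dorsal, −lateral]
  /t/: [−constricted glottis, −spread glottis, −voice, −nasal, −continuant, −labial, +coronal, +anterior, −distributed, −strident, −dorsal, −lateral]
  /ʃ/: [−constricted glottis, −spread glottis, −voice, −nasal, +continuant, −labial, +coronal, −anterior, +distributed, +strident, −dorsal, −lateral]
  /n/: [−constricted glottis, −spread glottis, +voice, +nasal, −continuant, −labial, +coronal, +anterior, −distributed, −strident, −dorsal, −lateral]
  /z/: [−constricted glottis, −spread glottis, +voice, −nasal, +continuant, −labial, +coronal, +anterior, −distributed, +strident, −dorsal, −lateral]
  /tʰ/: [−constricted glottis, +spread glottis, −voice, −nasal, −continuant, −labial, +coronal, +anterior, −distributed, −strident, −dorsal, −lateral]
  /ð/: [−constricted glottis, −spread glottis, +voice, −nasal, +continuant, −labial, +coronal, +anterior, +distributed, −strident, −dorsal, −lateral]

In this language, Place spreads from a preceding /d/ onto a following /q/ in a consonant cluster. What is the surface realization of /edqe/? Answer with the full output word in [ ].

Terminals under Place in this geometry: [labial], [round], [coronal], [anterior], [distributed], [strident], [dorsal], [high], [back].
The target acquires /d/'s values for everything under Place — [−labial], [+coronal], [+anterior], [−distributed], [−strident], [−dorsal] — while keeping its own [constricted glottis], [spread glottis], [voice], ….
Among the inventory, only /t/ has exactly this specification, giving the surface form [edte].

[edte]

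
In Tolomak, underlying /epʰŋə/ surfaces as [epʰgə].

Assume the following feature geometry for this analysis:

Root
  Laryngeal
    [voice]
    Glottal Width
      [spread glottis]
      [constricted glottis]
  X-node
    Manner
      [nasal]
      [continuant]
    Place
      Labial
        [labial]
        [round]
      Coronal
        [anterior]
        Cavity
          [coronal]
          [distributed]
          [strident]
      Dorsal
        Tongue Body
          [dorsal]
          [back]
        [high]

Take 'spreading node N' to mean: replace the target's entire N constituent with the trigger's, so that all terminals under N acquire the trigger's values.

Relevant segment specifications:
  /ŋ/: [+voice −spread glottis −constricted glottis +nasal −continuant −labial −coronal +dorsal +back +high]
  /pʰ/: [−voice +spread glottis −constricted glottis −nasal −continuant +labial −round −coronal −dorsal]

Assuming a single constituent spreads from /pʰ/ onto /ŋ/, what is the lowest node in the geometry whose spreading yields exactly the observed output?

Feature comparison: [nasal] differs between /ŋ/ and [g]; the remaining terminals match.
With a single altered terminal, the smallest constituent that could spread is that terminal — [nasal].
[labial], [spread glottis] stay as in /ŋ/ although /pʰ/ differs there, so no node dominating them spread; among the remaining candidates [nasal] is the lowest that derives the output.

[nasal]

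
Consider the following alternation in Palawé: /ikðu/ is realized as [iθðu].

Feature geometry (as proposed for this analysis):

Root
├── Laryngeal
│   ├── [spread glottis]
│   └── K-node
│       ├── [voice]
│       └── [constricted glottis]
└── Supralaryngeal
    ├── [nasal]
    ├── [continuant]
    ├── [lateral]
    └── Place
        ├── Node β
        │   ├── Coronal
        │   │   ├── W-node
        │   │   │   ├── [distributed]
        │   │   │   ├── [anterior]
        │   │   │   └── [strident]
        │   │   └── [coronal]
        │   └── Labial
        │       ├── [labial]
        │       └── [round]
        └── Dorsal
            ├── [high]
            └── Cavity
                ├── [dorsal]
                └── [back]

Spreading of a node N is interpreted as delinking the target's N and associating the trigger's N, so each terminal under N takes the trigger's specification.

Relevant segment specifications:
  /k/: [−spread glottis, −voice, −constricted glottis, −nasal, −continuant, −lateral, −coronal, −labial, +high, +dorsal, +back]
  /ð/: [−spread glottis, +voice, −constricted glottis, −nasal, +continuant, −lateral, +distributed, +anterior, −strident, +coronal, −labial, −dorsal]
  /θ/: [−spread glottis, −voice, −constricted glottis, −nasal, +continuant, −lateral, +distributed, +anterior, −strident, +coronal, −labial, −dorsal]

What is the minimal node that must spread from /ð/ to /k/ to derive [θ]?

Supralaryngeal

The alternation /k/ → [θ] changes [continuant], [coronal], [anterior], [distributed], [strident], [dorsal], [high], [back] and nothing else.
Tracing each changed feature up the tree, the paths first meet at Supralaryngeal; any lower node misses at least one of them.
If Supralaryngeal spreads, every terminal under it takes /ð/'s value, producing [θ] as observed.
Since [voice] is preserved even though /ð/ disagrees there, no node above Supralaryngeal spread.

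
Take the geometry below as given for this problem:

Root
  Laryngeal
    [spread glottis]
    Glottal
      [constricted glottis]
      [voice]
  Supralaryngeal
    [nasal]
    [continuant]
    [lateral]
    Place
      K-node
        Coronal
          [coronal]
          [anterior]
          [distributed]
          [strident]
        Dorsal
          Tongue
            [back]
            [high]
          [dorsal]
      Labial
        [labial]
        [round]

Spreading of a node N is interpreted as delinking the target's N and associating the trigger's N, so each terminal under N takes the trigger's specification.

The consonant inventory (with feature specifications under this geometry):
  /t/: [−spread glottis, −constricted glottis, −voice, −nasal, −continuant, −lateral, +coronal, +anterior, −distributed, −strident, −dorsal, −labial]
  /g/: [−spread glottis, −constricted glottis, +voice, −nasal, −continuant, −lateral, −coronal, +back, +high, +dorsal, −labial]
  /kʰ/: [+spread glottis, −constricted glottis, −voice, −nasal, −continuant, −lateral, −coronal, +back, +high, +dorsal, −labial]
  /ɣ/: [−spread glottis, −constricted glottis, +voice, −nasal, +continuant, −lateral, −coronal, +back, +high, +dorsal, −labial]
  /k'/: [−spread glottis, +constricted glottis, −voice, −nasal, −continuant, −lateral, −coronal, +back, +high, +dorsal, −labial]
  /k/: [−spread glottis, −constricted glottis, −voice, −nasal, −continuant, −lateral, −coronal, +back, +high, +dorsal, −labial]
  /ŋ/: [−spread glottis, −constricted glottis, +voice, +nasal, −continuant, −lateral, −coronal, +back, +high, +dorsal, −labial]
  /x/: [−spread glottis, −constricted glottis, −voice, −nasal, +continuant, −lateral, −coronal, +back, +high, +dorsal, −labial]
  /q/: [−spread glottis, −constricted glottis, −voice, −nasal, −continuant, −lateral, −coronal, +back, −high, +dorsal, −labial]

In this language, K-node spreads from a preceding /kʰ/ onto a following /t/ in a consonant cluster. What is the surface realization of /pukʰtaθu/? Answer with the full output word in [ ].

[pukʰkaθu]

Terminals under K-node in this geometry: [coronal], [anterior], [distributed], [strident], [back], [high], [dorsal].
The target acquires /kʰ/'s values for everything under K-node — [−coronal], [+back], [+high], [+dorsal] — while keeping its own [spread glottis], [constricted glottis], [voice], ….
This feature bundle is that of [k], so /pukʰtaθu/ surfaces as [pukʰkaθu].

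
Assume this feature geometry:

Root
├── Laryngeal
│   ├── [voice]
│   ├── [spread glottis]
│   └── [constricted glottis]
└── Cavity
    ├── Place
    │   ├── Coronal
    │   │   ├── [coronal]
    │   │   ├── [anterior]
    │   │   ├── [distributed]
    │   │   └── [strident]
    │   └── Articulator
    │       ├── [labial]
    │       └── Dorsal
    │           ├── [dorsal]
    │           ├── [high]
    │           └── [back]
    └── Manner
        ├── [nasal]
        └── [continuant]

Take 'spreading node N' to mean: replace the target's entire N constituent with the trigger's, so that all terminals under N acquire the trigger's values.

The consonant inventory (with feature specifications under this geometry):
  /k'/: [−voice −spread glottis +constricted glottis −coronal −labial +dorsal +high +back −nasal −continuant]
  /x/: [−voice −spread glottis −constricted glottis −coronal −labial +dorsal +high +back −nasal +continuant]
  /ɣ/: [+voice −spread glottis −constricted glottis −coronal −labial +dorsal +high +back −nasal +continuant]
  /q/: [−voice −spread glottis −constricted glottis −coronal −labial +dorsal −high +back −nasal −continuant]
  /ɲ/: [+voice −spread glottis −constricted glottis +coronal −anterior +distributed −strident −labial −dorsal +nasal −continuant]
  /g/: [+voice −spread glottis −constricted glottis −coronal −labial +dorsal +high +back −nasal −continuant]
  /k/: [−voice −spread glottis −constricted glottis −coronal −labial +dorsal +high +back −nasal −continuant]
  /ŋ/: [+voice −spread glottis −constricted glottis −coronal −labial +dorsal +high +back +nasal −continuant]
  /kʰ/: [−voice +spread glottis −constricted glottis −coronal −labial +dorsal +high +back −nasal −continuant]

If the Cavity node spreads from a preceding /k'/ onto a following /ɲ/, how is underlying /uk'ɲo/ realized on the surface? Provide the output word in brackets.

The Cavity node dominates the terminals [coronal], [anterior], [distributed], [strident], [labial], [dorsal], [high], [back], [nasal], [continuant].
After delinking /ɲ/'s Cavity and linking /k'/'s, the affected terminals become [−coronal], [−labial], [+dorsal], [+high], [+back], [−nasal], [−continuant]; [voice], [spread glottis], [constricted glottis] (outside Cavity) are retained from /ɲ/.
This feature bundle is that of [g], so /uk'ɲo/ surfaces as [uk'go].

[uk'go]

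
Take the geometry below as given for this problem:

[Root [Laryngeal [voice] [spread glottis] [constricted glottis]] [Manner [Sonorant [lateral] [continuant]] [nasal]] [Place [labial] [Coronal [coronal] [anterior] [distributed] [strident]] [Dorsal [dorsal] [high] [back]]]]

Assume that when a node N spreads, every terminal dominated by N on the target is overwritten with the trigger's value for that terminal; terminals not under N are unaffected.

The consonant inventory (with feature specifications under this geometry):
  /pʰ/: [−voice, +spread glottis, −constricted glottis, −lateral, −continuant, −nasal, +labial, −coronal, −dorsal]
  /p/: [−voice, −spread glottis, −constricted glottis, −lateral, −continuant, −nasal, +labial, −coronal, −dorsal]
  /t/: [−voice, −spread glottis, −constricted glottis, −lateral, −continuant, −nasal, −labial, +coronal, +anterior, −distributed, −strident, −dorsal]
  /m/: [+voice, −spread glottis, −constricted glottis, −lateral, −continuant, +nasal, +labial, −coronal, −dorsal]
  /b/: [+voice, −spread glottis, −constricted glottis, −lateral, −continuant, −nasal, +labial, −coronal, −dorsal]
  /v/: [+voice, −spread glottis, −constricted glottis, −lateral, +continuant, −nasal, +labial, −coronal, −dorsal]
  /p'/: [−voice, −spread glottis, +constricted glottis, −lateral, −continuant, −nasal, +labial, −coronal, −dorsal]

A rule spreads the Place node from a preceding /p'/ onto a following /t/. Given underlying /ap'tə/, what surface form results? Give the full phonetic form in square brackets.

[ap'pə]

The Place node dominates the terminals [labial], [coronal], [anterior], [distributed], [strident], [dorsal], [high], [back].
After delinking /t/'s Place and linking /p'/'s, the affected terminals become [+labial], [−coronal], [−dorsal]; [voice], [spread glottis], [constricted glottis], … (outside Place) are retained from /t/.
The resulting bundle matches /p/ in the inventory; substituting it for /t/ gives [ap'pə].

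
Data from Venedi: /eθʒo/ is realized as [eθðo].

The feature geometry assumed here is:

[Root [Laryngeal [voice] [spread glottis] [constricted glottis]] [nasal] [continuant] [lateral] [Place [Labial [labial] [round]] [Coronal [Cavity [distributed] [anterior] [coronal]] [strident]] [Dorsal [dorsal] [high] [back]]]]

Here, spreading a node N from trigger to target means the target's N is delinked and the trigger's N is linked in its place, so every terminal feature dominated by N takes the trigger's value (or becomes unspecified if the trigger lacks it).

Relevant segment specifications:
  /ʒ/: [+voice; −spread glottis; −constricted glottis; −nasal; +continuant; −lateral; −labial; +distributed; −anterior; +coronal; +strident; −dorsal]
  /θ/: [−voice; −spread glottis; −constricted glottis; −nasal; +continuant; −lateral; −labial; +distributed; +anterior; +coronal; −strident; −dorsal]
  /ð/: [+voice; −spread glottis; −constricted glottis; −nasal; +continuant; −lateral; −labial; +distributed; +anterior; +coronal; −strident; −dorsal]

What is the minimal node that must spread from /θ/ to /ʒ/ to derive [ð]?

Comparing /ʒ/ with its surface form [ð], the features that change are [anterior], [strident].
These terminals are all dominated by Coronal, and no proper subconstituent of Coronal covers them all; Coronal is their lowest common ancestor.
If Coronal spreads, every terminal under it takes /θ/'s value, producing [ð] as observed.
[voice], a feature on which the two segments disagree outside Coronal, is unchanged — nothing dominating it spread, and Coronal is the minimal sufficient constituent.

Coronal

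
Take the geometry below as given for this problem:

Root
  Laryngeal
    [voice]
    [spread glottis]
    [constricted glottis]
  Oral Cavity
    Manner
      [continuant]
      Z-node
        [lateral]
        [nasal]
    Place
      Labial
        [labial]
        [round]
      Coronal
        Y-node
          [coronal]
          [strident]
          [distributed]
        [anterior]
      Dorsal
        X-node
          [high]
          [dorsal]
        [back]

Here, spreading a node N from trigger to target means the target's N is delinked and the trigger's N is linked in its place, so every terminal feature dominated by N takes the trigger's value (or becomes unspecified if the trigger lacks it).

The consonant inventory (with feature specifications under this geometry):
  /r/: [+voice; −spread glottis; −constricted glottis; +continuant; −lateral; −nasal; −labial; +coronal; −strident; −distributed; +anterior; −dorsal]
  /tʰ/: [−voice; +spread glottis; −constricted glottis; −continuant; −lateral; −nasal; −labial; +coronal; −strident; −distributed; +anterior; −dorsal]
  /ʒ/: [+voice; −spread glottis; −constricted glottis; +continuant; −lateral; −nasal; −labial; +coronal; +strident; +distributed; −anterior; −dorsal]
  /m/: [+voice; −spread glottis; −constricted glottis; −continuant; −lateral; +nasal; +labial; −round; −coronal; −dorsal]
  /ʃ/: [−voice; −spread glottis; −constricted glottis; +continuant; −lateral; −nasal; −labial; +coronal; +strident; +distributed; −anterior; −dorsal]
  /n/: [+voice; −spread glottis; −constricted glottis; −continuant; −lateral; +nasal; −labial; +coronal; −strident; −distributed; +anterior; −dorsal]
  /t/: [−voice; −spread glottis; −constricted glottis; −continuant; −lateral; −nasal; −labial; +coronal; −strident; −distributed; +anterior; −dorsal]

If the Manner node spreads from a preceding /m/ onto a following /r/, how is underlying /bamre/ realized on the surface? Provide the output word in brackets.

[bamne]

Manner immediately or transitively dominates [continuant], [lateral], [nasal].
After delinking /r/'s Manner and linking /m/'s, the affected terminals become [−continuant], [−lateral], [+nasal]; [voice], [spread glottis], [constricted glottis], … (outside Manner) are retained from /r/.
This feature bundle is that of [n], so /bamre/ surfaces as [bamne].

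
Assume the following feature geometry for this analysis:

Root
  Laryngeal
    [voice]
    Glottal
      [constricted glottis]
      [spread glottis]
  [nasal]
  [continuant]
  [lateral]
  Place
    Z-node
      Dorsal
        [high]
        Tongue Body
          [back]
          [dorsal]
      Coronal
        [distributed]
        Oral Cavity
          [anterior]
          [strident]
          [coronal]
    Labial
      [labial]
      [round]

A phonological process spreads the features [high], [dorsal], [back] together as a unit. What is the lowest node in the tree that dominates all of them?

[high] lies under Dorsal (below Place).
[dorsal] lies under Tongue Body (below Place).
[back] lies under Tongue Body (below Place).
Dorsal is the lowest common ancestor — every listed feature sits under it, and no single subconstituent of Dorsal covers them all.

Dorsal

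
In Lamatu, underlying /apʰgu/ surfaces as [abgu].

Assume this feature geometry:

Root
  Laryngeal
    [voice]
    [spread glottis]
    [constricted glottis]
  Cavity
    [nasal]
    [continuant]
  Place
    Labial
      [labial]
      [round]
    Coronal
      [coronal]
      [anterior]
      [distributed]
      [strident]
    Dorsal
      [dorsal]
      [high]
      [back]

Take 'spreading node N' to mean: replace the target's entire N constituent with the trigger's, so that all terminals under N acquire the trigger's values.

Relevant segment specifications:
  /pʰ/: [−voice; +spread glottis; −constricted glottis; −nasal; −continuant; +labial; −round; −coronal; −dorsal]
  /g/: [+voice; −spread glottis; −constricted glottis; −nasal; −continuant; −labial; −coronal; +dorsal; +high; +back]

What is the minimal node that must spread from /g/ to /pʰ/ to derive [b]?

Laryngeal

The alternation /pʰ/ → [b] changes [voice], [spread glottis] and nothing else.
In this geometry the lowest node dominating all of them is Laryngeal: every daughter of Laryngeal dominates only a proper subset, so no lower node suffices.
Delinking /pʰ/'s Laryngeal and associating /g/'s Laryngeal gives precisely the feature bundle of [b].
Since [labial], [dorsal] are preserved even though /g/ disagrees there, no node above Laryngeal spread.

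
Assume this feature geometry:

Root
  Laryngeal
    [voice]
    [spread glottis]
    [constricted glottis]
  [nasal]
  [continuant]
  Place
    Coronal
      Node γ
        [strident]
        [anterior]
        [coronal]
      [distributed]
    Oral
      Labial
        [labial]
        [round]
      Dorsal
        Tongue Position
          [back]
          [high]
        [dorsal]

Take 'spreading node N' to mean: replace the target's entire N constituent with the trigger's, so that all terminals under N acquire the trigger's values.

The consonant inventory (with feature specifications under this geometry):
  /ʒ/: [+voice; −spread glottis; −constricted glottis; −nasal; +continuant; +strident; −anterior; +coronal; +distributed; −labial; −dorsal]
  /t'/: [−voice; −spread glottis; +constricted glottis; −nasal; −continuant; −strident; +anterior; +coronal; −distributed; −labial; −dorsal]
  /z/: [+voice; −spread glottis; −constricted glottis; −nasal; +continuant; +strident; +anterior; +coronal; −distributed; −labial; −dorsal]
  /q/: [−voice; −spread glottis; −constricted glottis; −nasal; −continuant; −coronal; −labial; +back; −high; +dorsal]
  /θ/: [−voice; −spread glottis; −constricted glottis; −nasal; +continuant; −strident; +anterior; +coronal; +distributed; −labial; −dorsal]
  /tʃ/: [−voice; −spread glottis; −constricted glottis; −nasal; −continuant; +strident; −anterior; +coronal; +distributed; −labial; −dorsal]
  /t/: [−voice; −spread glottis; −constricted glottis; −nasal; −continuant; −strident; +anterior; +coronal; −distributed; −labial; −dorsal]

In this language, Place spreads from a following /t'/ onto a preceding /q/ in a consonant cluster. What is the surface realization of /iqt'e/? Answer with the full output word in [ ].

[itt'e]

Terminals under Place in this geometry: [strident], [anterior], [coronal], [distributed], [labial], [round], [back], [high], [dorsal].
The target acquires /t'/'s values for everything under Place — [−strident], [+anterior], [+coronal], [−distributed], [−labial], [−dorsal] — while keeping its own [voice], [spread glottis], [constricted glottis], ….
This feature bundle is that of [t], so /iqt'e/ surfaces as [itt'e].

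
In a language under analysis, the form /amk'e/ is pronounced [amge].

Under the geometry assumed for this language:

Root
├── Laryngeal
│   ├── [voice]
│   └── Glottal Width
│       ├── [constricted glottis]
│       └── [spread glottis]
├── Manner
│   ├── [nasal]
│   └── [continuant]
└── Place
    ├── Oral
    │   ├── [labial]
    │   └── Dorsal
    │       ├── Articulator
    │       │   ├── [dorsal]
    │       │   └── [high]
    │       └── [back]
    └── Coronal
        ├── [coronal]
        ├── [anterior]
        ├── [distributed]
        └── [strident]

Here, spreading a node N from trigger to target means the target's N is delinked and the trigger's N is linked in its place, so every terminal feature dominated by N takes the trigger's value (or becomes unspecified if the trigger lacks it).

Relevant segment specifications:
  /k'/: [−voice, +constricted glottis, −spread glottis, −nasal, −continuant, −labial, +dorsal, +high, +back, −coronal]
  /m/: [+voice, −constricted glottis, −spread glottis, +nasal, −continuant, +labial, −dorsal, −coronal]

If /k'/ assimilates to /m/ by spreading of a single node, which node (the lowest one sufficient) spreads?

Laryngeal

/k'/ and [g] differ in [voice], [constricted glottis]; every other specified feature is identical.
These terminals are all dominated by Laryngeal, and no proper subconstituent of Laryngeal covers them all; Laryngeal is their lowest common ancestor.
If Laryngeal spreads, every terminal under it takes /m/'s value, producing [g] as observed.
Had Root spread, [labial], [dorsal] would have taken /m/'s values; they stay as in /k'/, confirming the spreading constituent is exactly Laryngeal.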